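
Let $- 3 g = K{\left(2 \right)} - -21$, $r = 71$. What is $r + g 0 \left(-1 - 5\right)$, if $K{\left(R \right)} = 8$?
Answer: $71$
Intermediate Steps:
$g = - \frac{29}{3}$ ($g = - \frac{8 - -21}{3} = - \frac{8 + 21}{3} = \left(- \frac{1}{3}\right) 29 = - \frac{29}{3} \approx -9.6667$)
$r + g 0 \left(-1 - 5\right) = 71 - \frac{29 \cdot 0 \left(-1 - 5\right)}{3} = 71 - \frac{29 \cdot 0 \left(-6\right)}{3} = 71 - 0 = 71 + 0 = 71$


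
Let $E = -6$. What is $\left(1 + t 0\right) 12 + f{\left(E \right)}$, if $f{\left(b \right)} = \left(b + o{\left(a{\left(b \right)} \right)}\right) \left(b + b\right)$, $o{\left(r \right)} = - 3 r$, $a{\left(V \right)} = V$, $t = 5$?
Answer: $-132$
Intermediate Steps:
$f{\left(b \right)} = - 4 b^{2}$ ($f{\left(b \right)} = \left(b - 3 b\right) \left(b + b\right) = - 2 b 2 b = - 4 b^{2}$)
$\left(1 + t 0\right) 12 + f{\left(E \right)} = \left(1 + 5 \cdot 0\right) 12 - 4 \left(-6\right)^{2} = \left(1 + 0\right) 12 - 144 = 1 \cdot 12 - 144 = 12 - 144 = -132$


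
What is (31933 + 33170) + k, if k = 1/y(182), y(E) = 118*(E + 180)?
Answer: 2780939749/42716 ≈ 65103.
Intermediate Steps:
y(E) = 21240 + 118*E (y(E) = 118*(180 + E) = 21240 + 118*E)
k = 1/42716 (k = 1/(21240 + 118*182) = 1/(21240 + 21476) = 1/42716 ≈ 2.3410e-5)
(31933 + 33170) + k = (31933 + 33170) + 1/42716 = 65103 + 1/42716 = 2780939749/42716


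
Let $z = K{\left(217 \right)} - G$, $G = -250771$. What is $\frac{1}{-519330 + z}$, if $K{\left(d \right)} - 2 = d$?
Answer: $- \frac{1}{268340} \approx -3.7266 \cdot 10^{-6}$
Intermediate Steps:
$K{\left(d \right)} = 2 + d$
$z = 250990$ ($z = \left(2 + 217\right) - -250771 = 219 + 250771 = 250990$)
$\frac{1}{-519330 + z} = \frac{1}{-519330 + 250990} = \frac{1}{-268340} = - \frac{1}{268340}$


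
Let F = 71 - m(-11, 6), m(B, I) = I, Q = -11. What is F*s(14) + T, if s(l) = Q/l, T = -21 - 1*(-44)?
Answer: -393/14 ≈ -28.071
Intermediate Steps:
T = 23 (T = -21 + 44 = 23)
F = 65 (F = 71 - 1*6 = 71 - 6 = 65)
s(l) = -11/l
F*s(14) + T = 65*(-11/14) + 23 = -715/14 + 23 = -393/14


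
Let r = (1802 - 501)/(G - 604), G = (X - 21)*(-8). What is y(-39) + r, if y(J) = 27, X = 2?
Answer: 10903/452 ≈ 24.122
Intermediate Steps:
G = 152 (G = (2 - 21)*(-8) = -19*(-8) = 152)
r = -1301/452 (r = (1802 - 501)/(152 - 604) = 1301/(-452) = 1301*(-1/452) = -1301/452 ≈ -2.8783)
y(-39) + r = 27 - 1301/452 = 10903/452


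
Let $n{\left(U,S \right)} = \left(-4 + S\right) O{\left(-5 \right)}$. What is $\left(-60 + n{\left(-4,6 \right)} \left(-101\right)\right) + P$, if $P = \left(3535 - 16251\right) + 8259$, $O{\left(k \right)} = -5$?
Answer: $-3507$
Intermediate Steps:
$P = -4457$ ($P = -12716 + 8259 = -4457$)
$n{\left(U,S \right)} = 20 - 5 S$ ($n{\left(U,S \right)} = \left(-4 + S\right) \left(-5\right) = 20 - 5 S$)
$\left(-60 + n{\left(-4,6 \right)} \left(-101\right)\right) + P = \left(-60 + \left(20 - 30\right) \left(-101\right)\right) - 4457 = \left(-60 - -1010\right) - 4457 = \left(-60 + 1010\right) - 4457 = 950 - 4457 = -3507$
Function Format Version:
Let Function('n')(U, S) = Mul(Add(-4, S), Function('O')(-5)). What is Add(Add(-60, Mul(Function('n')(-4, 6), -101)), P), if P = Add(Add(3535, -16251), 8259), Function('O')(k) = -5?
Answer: -3507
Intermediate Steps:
P = -4457 (P = Add(-12716, 8259) = -4457)
Function('n')(U, S) = Add(20, Mul(-5, S)) (Function('n')(U, S) = Mul(Add(-4, S), -5) = Add(20, Mul(-5, S)))
Add(Add(-60, Mul(Function('n')(-4, 6), -101)), P) = Add(Add(-60, Mul(Add(20, Mul(-5, 6)), -101)), -4457) = Add(Add(-60, Mul(Add(20, -30), -101)), -4457) = Add(Add(-60, Mul(-10, -101)), -4457) = Add(Add(-60, 1010), -4457) = Add(950, -4457) = -3507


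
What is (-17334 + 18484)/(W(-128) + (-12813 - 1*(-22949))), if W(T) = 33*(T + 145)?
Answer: 1150/10697 ≈ 0.10751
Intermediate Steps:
W(T) = 4785 + 33*T (W(T) = 33*(145 + T) = 4785 + 33*T)
(-17334 + 18484)/(W(-128) + (-12813 - 1*(-22949))) = (-17334 + 18484)/((4785 + 33*(-128)) + (-12813 - 1*(-22949))) = 1150/((4785 - 4224) + (-12813 + 22949)) = 1150/(561 + 10136) = 1150/10697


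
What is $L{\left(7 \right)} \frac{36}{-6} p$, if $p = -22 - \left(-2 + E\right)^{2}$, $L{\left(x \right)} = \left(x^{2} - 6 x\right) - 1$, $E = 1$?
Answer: $828$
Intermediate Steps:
$L{\left(x \right)} = -1 + x^{2} - 6 x$
$p = -23$ ($p = -22 - \left(-2 + 1\right)^{2} = -22 - \left(-1\right)^{2} = -22 - 1 = -23$)
$L{\left(7 \right)} \frac{36}{-6} p = \left(-1 + 7^{2} - 42\right) \frac{36}{-6} \left(-23\right) = \left(-1 + 49 - 42\right) 36 \left(- \frac{1}{6}\right) \left(-23\right) = 6 \left(-6\right) \left(-23\right) = \left(-36\right) \left(-23\right) = 828$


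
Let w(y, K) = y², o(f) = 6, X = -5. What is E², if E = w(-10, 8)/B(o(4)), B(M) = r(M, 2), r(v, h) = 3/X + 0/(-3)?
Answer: 250000/9 ≈ 27778.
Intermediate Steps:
r(v, h) = -⅗ (r(v, h) = 3/(-5) + 0/(-3) = 3*(-⅕) + 0*(-⅓) = -⅗ + 0 = -⅗)
B(M) = -⅗
E = -500/3 (E = (-10)²/(-⅗) = 100*(-5/3) = -500/3 ≈ -166.67)
E² = (-500/3)² = 250000/9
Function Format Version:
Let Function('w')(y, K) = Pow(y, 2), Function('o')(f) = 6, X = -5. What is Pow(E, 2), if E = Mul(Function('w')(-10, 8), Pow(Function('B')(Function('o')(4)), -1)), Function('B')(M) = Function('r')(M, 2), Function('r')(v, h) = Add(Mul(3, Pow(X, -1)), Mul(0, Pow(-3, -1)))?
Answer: Rational(250000, 9) ≈ 27778.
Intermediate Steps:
Function('r')(v, h) = Rational(-3, 5) (Function('r')(v, h) = Add(Mul(3, Pow(-5, -1)), Mul(0, Pow(-3, -1))) = Add(Mul(3, Rational(-1, 5)), Mul(0, Rational(-1, 3))) = Add(Rational(-3, 5), 0) = Rational(-3, 5))
Function('B')(M) = Rational(-3, 5)
E = Rational(-500, 3) (E = Mul(Pow(-10, 2), Pow(Rational(-3, 5), -1)) = Mul(100, Rational(-5, 3)) = Rational(-500, 3) ≈ -166.67)
Pow(E, 2) = Pow(Rational(-500, 3), 2) = Rational(250000, 9)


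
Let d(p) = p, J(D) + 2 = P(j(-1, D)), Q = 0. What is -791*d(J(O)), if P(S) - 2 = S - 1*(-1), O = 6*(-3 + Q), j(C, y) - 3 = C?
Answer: -2373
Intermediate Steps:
j(C, y) = 3 + C
O = -18 (O = 6*(-3 + 0) = 6*(-3) = -18)
P(S) = 3 + S (P(S) = 2 + (S - 1*(-1)) = 2 + (S + 1) = 2 + (1 + S) = 3 + S)
J(D) = 3 (J(D) = -2 + (3 + (3 - 1)) = -2 + (3 + 2) = -2 + 5 = 3)
-791*d(J(O)) = -791*3 = -2373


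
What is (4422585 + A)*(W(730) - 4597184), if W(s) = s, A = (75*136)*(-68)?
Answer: -17140108019190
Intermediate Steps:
A = -693600 (A = 10200*(-68) = -693600)
(4422585 + A)*(W(730) - 4597184) = (4422585 - 693600)*(730 - 4597184) = 3728985*(-4596454) = -17140108019190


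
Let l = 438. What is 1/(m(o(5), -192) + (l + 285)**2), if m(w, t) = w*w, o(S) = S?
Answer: 1/522754 ≈ 1.9129e-6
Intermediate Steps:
m(w, t) = w**2
1/(m(o(5), -192) + (l + 285)**2) = 1/(5**2 + (438 + 285)**2) = 1/(25 + 723**2) = 1/(25 + 522729) = 1/522754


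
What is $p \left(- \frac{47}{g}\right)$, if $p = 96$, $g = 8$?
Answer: $-564$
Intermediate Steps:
$p \left(- \frac{47}{g}\right) = 96 \left(- \frac{47}{8}\right) = -564$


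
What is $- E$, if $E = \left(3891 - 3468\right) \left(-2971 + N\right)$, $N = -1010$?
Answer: $1683963$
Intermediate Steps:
$E = -1683963$ ($E = \left(3891 - 3468\right) \left(-2971 - 1010\right) = 423 \left(-3981\right) = -1683963$)
$- E = \left(-1\right) \left(-1683963\right) = 1683963$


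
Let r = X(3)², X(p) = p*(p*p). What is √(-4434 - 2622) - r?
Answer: -729 + 84*I ≈ -729.0 + 84.0*I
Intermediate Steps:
X(p) = p³ (X(p) = p*p² = p³)
r = 729 (r = (3³)² = 27² = 729)
√(-4434 - 2622) - r = √(-4434 - 2622) - 1*729 = √(-7056) - 729 = 84*I - 729 = -729 + 84*I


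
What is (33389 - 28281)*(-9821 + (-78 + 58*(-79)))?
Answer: -73968948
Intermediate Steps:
(33389 - 28281)*(-9821 + (-78 + 58*(-79))) = 5108*(-9821 + (-78 - 4582)) = 5108*(-9821 - 4660) = 5108*(-14481) = -73968948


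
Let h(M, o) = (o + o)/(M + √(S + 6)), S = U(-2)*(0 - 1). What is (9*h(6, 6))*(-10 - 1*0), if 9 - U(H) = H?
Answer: -6480/41 + 1080*I*√5/41 ≈ -158.05 + 58.901*I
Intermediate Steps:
U(H) = 9 - H
S = -11 (S = (9 - 1*(-2))*(0 - 1) = (9 + 2)*(-1) = 11*(-1) = -11)
h(M, o) = 2*o/(M + I*√5) (h(M, o) = (o + o)/(M + √(-11 + 6)) = (2*o)/(M + √(-5)) = (2*o)/(M + I*√5) = 2*o/(M + I*√5))
(9*h(6, 6))*(-10 - 1*0) = (9*(2*6/(6 + I*√5)))*(-10 - 1*0) = (9*(12/(6 + I*√5)))*(-10 + 0) = (108/(6 + I*√5))*(-10) = -1080/(6 + I*√5)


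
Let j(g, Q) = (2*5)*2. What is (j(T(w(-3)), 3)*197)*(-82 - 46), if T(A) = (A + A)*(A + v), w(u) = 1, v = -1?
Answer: -504320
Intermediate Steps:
T(A) = 2*A*(-1 + A) (T(A) = (A + A)*(A - 1) = (2*A)*(-1 + A) = 2*A*(-1 + A))
j(g, Q) = 20 (j(g, Q) = 10*2 = 20)
(j(T(w(-3)), 3)*197)*(-82 - 46) = (20*197)*(-82 - 46) = 3940*(-128) = -504320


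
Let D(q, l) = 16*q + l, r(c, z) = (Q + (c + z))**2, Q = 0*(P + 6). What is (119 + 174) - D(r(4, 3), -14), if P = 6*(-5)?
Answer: -477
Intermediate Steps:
P = -30
Q = 0 (Q = 0*(-30 + 6) = 0*(-24) = 0)
r(c, z) = (c + z)**2 (r(c, z) = (0 + (c + z))**2 = (c + z)**2)
D(q, l) = l + 16*q
(119 + 174) - D(r(4, 3), -14) = (119 + 174) - (-14 + 16*(4 + 3)**2) = 293 - (-14 + 16*7**2) = 293 - (-14 + 16*49) = 293 - (-14 + 784) = 293 - 1*770 = 293 - 770 = -477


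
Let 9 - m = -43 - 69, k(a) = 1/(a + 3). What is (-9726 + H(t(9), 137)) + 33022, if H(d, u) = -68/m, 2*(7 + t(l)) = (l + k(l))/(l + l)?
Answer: 2818748/121 ≈ 23295.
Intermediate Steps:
k(a) = 1/(3 + a)
t(l) = -7 + (l + 1/(3 + l))/(4*l) (t(l) = -7 + ((l + 1/(3 + l))/(l + l))/2 = -7 + ((l + 1/(3 + l))/((2*l)))/2 = -7 + ((l + 1/(3 + l))*(1/(2*l)))/2 = -7 + ((l + 1/(3 + l))/(2*l))/2 = -7 + (l + 1/(3 + l))/(4*l))
m = 121 (m = 9 - (-43 - 69) = 9 - 1*(-112) = 9 + 112 = 121)
H(d, u) = -68/121
(-9726 + H(t(9), 137)) + 33022 = (-9726 - 68/121) + 33022 = -1176914/121 + 33022 = 2818748/121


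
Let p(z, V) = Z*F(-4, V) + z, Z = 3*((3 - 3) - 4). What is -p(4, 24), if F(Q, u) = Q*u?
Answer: -1156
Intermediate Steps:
Z = -12 (Z = 3*(0 - 4) = 3*(-4) = -12)
p(z, V) = z + 48*V (p(z, V) = -(-48)*V + z = 48*V + z = z + 48*V)
-p(4, 24) = -(4 + 48*24) = -(4 + 1152) = -1*1156 = -1156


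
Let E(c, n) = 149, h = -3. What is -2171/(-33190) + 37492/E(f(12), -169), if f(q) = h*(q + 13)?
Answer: 1244682959/4945310 ≈ 251.69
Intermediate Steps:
f(q) = -39 - 3*q (f(q) = -3*(q + 13) = -3*(13 + q) = -39 - 3*q)
-2171/(-33190) + 37492/E(f(12), -169) = -2171/(-33190) + 37492/149 = -2171*(-1/33190) + 37492*(1/149) = 2171/33190 + 37492/149 = 1244682959/4945310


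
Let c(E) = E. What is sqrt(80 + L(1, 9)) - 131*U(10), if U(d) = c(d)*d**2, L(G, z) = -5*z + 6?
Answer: -131000 + sqrt(41) ≈ -1.3099e+5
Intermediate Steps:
L(G, z) = 6 - 5*z
U(d) = d**3 (U(d) = d*d**2 = d**3)
sqrt(80 + L(1, 9)) - 131*U(10) = sqrt(80 + (6 - 5*9)) - 131*10**3 = sqrt(80 + (6 - 45)) - 131*1000 = sqrt(80 - 39) - 131000 = sqrt(41) - 131000 = -131000 + sqrt(41)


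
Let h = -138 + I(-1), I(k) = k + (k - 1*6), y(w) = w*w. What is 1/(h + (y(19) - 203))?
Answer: 1/12 ≈ 0.083333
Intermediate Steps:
y(w) = w²
I(k) = -6 + 2*k (I(k) = k + (k - 6) = k + (-6 + k) = -6 + 2*k)
h = -146 (h = -138 + (-6 + 2*(-1)) = -138 + (-6 - 2) = -138 - 8 = -146)
1/(h + (y(19) - 203)) = 1/(-146 + (19² - 203)) = 1/(-146 + (361 - 203)) = 1/(-146 + 158) = 1/12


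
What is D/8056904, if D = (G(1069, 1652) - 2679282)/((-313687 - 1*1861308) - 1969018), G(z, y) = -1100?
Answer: 1340191/16693957457876 ≈ 8.0280e-8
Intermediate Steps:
D = 2680382/4144013 (D = (-1100 - 2679282)/((-313687 - 1*1861308) - 1969018) = -2680382/((-313687 - 1861308) - 1969018) = -2680382/(-2174995 - 1969018) = -2680382/(-4144013) = -2680382*(-1/4144013) = 2680382/4144013 ≈ 0.64681)
D/8056904 = (2680382/4144013)/8056904 = (2680382/4144013)*(1/8056904) = 1340191/16693957457876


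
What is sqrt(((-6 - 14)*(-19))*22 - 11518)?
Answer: I*sqrt(3158) ≈ 56.196*I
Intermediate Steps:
sqrt(((-6 - 14)*(-19))*22 - 11518) = sqrt(-20*(-19)*22 - 11518) = sqrt(380*22 - 11518) = sqrt(8360 - 11518) = sqrt(-3158) = I*sqrt(3158)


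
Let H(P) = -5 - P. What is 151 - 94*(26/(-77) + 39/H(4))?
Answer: 136307/231 ≈ 590.07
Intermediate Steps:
151 - 94*(26/(-77) + 39/H(4)) = 151 - 94*(26/(-77) + 39/(-5 - 1*4)) = 151 - 94*(26*(-1/77) + 39/(-5 - 4)) = 151 - 94*(-26/77 + 39/(-9)) = 151 - 94*(-26/77 + 39*(-⅑)) = 151 - 94*(-26/77 - 13/3) = 151 - 94*(-1079/231) = 151 + 101426/231 = 136307/231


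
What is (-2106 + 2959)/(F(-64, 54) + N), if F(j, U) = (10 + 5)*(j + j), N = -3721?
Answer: -853/5641 ≈ -0.15121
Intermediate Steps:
F(j, U) = 30*j (F(j, U) = 15*(2*j) = 30*j)
(-2106 + 2959)/(F(-64, 54) + N) = (-2106 + 2959)/(30*(-64) - 3721) = 853/(-1920 - 3721) = 853/(-5641) = 853*(-1/5641) = -853/5641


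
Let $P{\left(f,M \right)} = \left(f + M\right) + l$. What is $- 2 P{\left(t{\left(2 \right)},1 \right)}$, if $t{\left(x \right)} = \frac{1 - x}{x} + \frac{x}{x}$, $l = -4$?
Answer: $5$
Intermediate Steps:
$t{\left(x \right)} = 1 + \frac{1 - x}{x}$ ($t{\left(x \right)} = \frac{1 - x}{x} + 1 = 1 + \frac{1 - x}{x}$)
$P{\left(f,M \right)} = -4 + M + f$ ($P{\left(f,M \right)} = \left(f + M\right) - 4 = \left(M + f\right) - 4 = -4 + M + f$)
$- 2 P{\left(t{\left(2 \right)},1 \right)} = - 2 \left(-4 + 1 + \frac{1}{2}\right) = \left(-2\right) \left(- \frac{5}{2}\right) = 5$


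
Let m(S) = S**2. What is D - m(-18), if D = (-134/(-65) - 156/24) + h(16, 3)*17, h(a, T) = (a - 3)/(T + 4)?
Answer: -270149/910 ≈ -296.87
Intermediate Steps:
h(a, T) = (-3 + a)/(4 + T)
D = 24691/910 (D = (-134/(-65) - 156/24) + ((-3 + 16)/(4 + 3))*17 = (-134*(-1/65) - 156*1/24) + (13/7)*17 = (134/65 - 13/2) + ((1/7)*13)*17 = -577/130 + (13/7)*17 = -577/130 + 221/7 = 24691/910 ≈ 27.133)
D - m(-18) = 24691/910 - 1*(-18)**2 = 24691/910 - 1*324 = 24691/910 - 324 = -270149/910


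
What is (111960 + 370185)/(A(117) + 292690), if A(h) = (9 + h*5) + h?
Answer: 482145/293401 ≈ 1.6433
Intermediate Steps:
A(h) = 9 + 6*h (A(h) = (9 + 5*h) + h = 9 + 6*h)
(111960 + 370185)/(A(117) + 292690) = (111960 + 370185)/((9 + 6*117) + 292690) = 482145/((9 + 702) + 292690) = 482145/(711 + 292690) = 482145/293401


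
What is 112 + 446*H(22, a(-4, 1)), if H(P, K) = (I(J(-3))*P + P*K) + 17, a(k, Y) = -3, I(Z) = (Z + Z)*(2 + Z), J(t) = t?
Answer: 37130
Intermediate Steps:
I(Z) = 2*Z*(2 + Z) (I(Z) = (2*Z)*(2 + Z) = 2*Z*(2 + Z))
H(P, K) = 17 + 6*P + K*P (H(P, K) = ((2*(-3)*(2 - 3))*P + P*K) + 17 = ((2*(-3)*(-1))*P + K*P) + 17 = (6*P + K*P) + 17 = 17 + 6*P + K*P)
112 + 446*H(22, a(-4, 1)) = 112 + 446*(17 + 6*22 - 3*22) = 112 + 446*(17 + 132 - 66) = 112 + 446*83 = 112 + 37018 = 37130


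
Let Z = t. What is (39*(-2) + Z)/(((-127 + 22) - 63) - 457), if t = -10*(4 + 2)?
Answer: 138/625 ≈ 0.22080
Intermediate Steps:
t = -60 (t = -10*6 = -60)
Z = -60
(39*(-2) + Z)/(((-127 + 22) - 63) - 457) = (39*(-2) - 60)/(((-127 + 22) - 63) - 457) = (-78 - 60)/((-105 - 63) - 457) = -138/(-168 - 457) = -138/(-625) = -138*(-1/625) = 138/625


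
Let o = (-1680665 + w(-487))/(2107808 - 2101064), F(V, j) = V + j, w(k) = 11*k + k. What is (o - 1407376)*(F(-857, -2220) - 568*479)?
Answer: 2611997781082697/6744 ≈ 3.8731e+11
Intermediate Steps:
w(k) = 12*k
o = -1686509/6744 (o = (-1680665 + 12*(-487))/(2107808 - 2101064) = (-1680665 - 5844)/6744 = -1686509*1/6744 = -1686509/6744 ≈ -250.08)
(o - 1407376)*(F(-857, -2220) - 568*479) = (-1686509/6744 - 1407376)*((-857 - 2220) - 568*479) = -9493030253*(-3077 - 272072)/6744 = -9493030253/6744*(-275149) = 2611997781082697/6744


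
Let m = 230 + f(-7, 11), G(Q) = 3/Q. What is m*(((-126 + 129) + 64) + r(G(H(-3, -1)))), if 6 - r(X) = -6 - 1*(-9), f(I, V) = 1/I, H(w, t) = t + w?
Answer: 16090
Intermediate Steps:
r(X) = 3 (r(X) = 6 - (-6 - 1*(-9)) = 6 - (-6 + 9) = 6 - 1*3 = 6 - 3 = 3)
m = 1609/7 (m = 230 + 1/(-7) = 230 - 1/7 = 1609/7 ≈ 229.86)
m*(((-126 + 129) + 64) + r(G(H(-3, -1)))) = 1609*(((-126 + 129) + 64) + 3)/7 = 1609*((3 + 64) + 3)/7 = 1609*(67 + 3)/7 = (1609/7)*70 = 16090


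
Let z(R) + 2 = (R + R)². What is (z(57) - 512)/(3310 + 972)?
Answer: 6241/2141 ≈ 2.9150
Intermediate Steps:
z(R) = -2 + 4*R² (z(R) = -2 + (R + R)² = -2 + (2*R)² = -2 + 4*R²)
(z(57) - 512)/(3310 + 972) = ((-2 + 4*57²) - 512)/(3310 + 972) = ((-2 + 4*3249) - 512)/4282 = ((-2 + 12996) - 512)*(1/4282) = (12994 - 512)*(1/4282) = 12482*(1/4282) = 6241/2141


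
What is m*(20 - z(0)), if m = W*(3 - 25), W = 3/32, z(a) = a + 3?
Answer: -561/16 ≈ -35.063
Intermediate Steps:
z(a) = 3 + a
W = 3/32 (W = 3*(1/32) = 3/32 ≈ 0.093750)
m = -33/16 (m = 3*(3 - 25)/32 = (3/32)*(-22) = -33/16 ≈ -2.0625)
m*(20 - z(0)) = -33*(20 - (3 + 0))/16 = -33*(20 - 1*3)/16 = -33*(20 - 3)/16 = -33/16*17 = -561/16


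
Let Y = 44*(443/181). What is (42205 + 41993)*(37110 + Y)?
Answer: 567191575596/181 ≈ 3.1337e+9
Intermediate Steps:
Y = 19492/181 (Y = 44*(443*(1/181)) = 44*(443/181) = 19492/181 ≈ 107.69)
(42205 + 41993)*(37110 + Y) = (42205 + 41993)*(37110 + 19492/181) = 84198*(6736402/181) = 567191575596/181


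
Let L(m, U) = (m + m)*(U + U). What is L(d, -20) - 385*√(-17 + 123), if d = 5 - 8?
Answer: 240 - 385*√106 ≈ -3723.8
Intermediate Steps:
d = -3
L(m, U) = 4*U*m (L(m, U) = (2*m)*(2*U) = 4*U*m)
L(d, -20) - 385*√(-17 + 123) = 4*(-20)*(-3) - 385*√(-17 + 123) = 240 - 385*√106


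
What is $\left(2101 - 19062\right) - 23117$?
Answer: $-40078$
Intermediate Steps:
$\left(2101 - 19062\right) - 23117 = -16961 - 23117 = -40078$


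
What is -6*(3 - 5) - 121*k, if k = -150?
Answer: 18162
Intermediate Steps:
-6*(3 - 5) - 121*k = -6*(3 - 5) - 121*(-150) = -6*(-2) + 18150 = 12 + 18150 = 18162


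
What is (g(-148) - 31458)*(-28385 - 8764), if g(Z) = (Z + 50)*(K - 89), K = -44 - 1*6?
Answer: 662589564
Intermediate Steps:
K = -50 (K = -44 - 6 = -50)
g(Z) = -6950 - 139*Z (g(Z) = (Z + 50)*(-50 - 89) = (50 + Z)*(-139) = -6950 - 139*Z)
(g(-148) - 31458)*(-28385 - 8764) = ((-6950 - 139*(-148)) - 31458)*(-28385 - 8764) = ((-6950 + 20572) - 31458)*(-37149) = (13622 - 31458)*(-37149) = -17836*(-37149) = 662589564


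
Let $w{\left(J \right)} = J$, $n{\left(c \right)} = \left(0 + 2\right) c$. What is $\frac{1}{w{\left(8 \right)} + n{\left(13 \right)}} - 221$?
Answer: $- \frac{7513}{34} \approx -220.97$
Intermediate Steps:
$n{\left(c \right)} = 2 c$
$\frac{1}{w{\left(8 \right)} + n{\left(13 \right)}} - 221 = \frac{1}{8 + 2 \cdot 13} - 221 = \frac{1}{8 + 26} - 221 = \frac{1}{34} - 221 = - \frac{7513}{34}$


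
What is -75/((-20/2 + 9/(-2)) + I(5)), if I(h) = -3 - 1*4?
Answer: 150/43 ≈ 3.4884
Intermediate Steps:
I(h) = -7 (I(h) = -3 - 4 = -7)
-75/((-20/2 + 9/(-2)) + I(5)) = -75/((-20/2 + 9/(-2)) - 7) = -75/((-20*½ + 9*(-½)) - 7) = -75/((-10 - 9/2) - 7) = -75/(-29/2 - 7) = -75/(-43/2) = -2/43*(-75) = 150/43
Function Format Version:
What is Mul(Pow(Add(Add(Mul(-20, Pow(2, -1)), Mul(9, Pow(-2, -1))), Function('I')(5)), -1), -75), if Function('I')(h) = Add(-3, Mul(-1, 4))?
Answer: Rational(150, 43) ≈ 3.4884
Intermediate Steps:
Function('I')(h) = -7 (Function('I')(h) = Add(-3, -4) = -7)
Mul(Pow(Add(Add(Mul(-20, Pow(2, -1)), Mul(9, Pow(-2, -1))), Function('I')(5)), -1), -75) = Mul(Pow(Add(Add(Mul(-20, Pow(2, -1)), Mul(9, Pow(-2, -1))), -7), -1), -75) = Mul(Pow(Add(Add(Mul(-20, Rational(1, 2)), Mul(9, Rational(-1, 2))), -7), -1), -75) = Mul(Pow(Add(Add(-10, Rational(-9, 2)), -7), -1), -75) = Mul(Pow(Add(Rational(-29, 2), -7), -1), -75) = Mul(Pow(Rational(-43, 2), -1), -75) = Mul(Rational(-2, 43), -75) = Rational(150, 43)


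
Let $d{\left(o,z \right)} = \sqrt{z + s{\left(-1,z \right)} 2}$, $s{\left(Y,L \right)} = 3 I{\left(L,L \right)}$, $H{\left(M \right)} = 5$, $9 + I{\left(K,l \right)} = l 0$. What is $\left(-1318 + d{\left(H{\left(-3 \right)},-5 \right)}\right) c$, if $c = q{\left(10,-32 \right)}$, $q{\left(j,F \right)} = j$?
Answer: $-13180 + 10 i \sqrt{59} \approx -13180.0 + 76.811 i$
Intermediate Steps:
$I{\left(K,l \right)} = -9$ ($I{\left(K,l \right)} = -9 + l 0 = -9 + 0 = -9$)
$s{\left(Y,L \right)} = -27$ ($s{\left(Y,L \right)} = 3 \left(-9\right) = -27$)
$c = 10$
$d{\left(o,z \right)} = \sqrt{-54 + z}$ ($d{\left(o,z \right)} = \sqrt{z - 54} = \sqrt{-54 + z}$)
$\left(-1318 + d{\left(H{\left(-3 \right)},-5 \right)}\right) c = \left(-1318 + \sqrt{-54 - 5}\right) 10 = \left(-1318 + \sqrt{-59}\right) 10 = \left(-1318 + i \sqrt{59}\right) 10 = -13180 + 10 i \sqrt{59}$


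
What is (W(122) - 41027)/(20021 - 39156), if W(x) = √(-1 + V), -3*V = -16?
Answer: 41027/19135 - √39/57405 ≈ 2.1440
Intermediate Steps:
V = 16/3 (V = -⅓*(-16) = 16/3 ≈ 5.3333)
W(x) = √39/3 (W(x) = √(-1 + 16/3) = √(13/3) = √39/3)
(W(122) - 41027)/(20021 - 39156) = (√39/3 - 41027)/(20021 - 39156) = (-41027 + √39/3)/(-19135) = (-41027 + √39/3)*(-1/19135) = 41027/19135 - √39/57405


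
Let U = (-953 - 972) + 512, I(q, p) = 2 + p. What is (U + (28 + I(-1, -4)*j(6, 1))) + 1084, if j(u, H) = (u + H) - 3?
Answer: -309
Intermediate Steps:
j(u, H) = -3 + H + u (j(u, H) = (H + u) - 3 = -3 + H + u)
U = -1413 (U = -1925 + 512 = -1413)
(U + (28 + I(-1, -4)*j(6, 1))) + 1084 = (-1413 + (28 + (2 - 4)*(-3 + 1 + 6))) + 1084 = (-1413 + (28 - 2*4)) + 1084 = (-1413 + (28 - 8)) + 1084 = (-1413 + 20) + 1084 = -1393 + 1084 = -309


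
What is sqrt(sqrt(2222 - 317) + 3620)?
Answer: sqrt(3620 + sqrt(1905)) ≈ 60.528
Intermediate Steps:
sqrt(sqrt(2222 - 317) + 3620) = sqrt(sqrt(1905) + 3620) = sqrt(3620 + sqrt(1905))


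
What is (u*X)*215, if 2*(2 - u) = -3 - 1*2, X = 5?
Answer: 9675/2 ≈ 4837.5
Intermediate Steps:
u = 9/2 (u = 2 - (-3 - 1*2)/2 = 2 - (-3 - 2)/2 = 2 - ½*(-5) = 2 + 5/2 = 9/2 ≈ 4.5000)
(u*X)*215 = ((9/2)*5)*215 = (45/2)*215 = 9675/2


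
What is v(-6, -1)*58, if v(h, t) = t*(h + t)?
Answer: 406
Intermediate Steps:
v(-6, -1)*58 = -(-6 - 1)*58 = -1*(-7)*58 = 7*58 = 406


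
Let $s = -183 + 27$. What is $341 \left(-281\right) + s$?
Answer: $-95977$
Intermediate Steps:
$s = -156$
$341 \left(-281\right) + s = 341 \left(-281\right) - 156 = -95821 - 156 = -95977$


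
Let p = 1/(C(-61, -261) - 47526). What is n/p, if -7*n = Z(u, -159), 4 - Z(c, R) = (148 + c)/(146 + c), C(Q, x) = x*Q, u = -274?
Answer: 871395/64 ≈ 13616.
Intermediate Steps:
C(Q, x) = Q*x
Z(c, R) = 4 - (148 + c)/(146 + c)
n = -193/448 (n = -(436 + 3*(-274))/(7*(146 - 274)) = -(436 - 822)/(7*(-128)) = -(-1)*(-386)/896 = -1/7*193/64 = -193/448 ≈ -0.43080)
p = -1/31605 (p = 1/(-61*(-261) - 47526) = 1/(15921 - 47526) = 1/(-31605) = -1/31605 ≈ -3.1641e-5)
n/p = -193/(448*(-1/31605)) = -193/448*(-31605) = 871395/64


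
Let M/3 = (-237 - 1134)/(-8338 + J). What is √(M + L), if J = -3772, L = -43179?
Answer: I*√6332241217470/12110 ≈ 207.79*I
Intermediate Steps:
M = 4113/12110 (M = 3*((-237 - 1134)/(-8338 - 3772)) = 3*(-1371/(-12110)) = 3*(-1371*(-1/12110)) = 3*(1371/12110) = 4113/12110 ≈ 0.33964)
√(M + L) = √(4113/12110 - 43179) = √(-522893577/12110) = I*√6332241217470/12110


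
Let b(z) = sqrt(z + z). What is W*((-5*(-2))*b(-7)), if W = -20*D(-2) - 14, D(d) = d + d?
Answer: 660*I*sqrt(14) ≈ 2469.5*I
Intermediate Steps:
D(d) = 2*d
W = 66 (W = -40*(-2) - 14 = -20*(-4) - 14 = 80 - 14 = 66)
b(z) = sqrt(2)*sqrt(z) (b(z) = sqrt(2*z) = sqrt(2)*sqrt(z))
W*((-5*(-2))*b(-7)) = 66*((-5*(-2))*(sqrt(2)*sqrt(-7))) = 66*(10*(sqrt(2)*(I*sqrt(7)))) = 66*(10*(I*sqrt(14))) = 66*(10*I*sqrt(14)) = 660*I*sqrt(14)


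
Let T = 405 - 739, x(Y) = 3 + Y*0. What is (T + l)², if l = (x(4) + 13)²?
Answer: 6084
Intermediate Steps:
x(Y) = 3 (x(Y) = 3 + 0 = 3)
l = 256 (l = (3 + 13)² = 16² = 256)
T = -334
(T + l)² = (-334 + 256)² = (-78)² = 6084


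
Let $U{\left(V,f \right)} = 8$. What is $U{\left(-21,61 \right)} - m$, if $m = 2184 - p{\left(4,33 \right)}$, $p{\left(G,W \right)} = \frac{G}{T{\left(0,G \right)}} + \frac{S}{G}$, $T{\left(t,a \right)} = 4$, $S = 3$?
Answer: $- \frac{8697}{4} \approx -2174.3$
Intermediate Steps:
$p{\left(G,W \right)} = \frac{3}{G} + \frac{G}{4}$ ($p{\left(G,W \right)} = \frac{G}{4} + \frac{3}{G} = \frac{3}{G} + \frac{G}{4}$)
$m = \frac{8729}{4}$ ($m = 2184 - \left(\frac{3}{4} + \frac{1}{4} \cdot 4\right) = 2184 - \left(3 \cdot \frac{1}{4} + 1\right) = 2184 - \left(\frac{3}{4} + 1\right) = 2184 - \frac{7}{4} = \frac{8729}{4} \approx 2182.3$)
$U{\left(-21,61 \right)} - m = 8 - \frac{8729}{4} = - \frac{8697}{4}$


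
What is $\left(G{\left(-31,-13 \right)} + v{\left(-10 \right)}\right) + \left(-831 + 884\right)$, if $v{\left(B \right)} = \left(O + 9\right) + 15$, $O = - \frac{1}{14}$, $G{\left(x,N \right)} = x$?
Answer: $\frac{643}{14} \approx 45.929$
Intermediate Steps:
$O = - \frac{1}{14}$ ($O = \left(-1\right) \frac{1}{14} = - \frac{1}{14} \approx -0.071429$)
$v{\left(B \right)} = \frac{335}{14}$ ($v{\left(B \right)} = \left(- \frac{1}{14} + 9\right) + 15 = \frac{125}{14} + 15 = \frac{335}{14}$)
$\left(G{\left(-31,-13 \right)} + v{\left(-10 \right)}\right) + \left(-831 + 884\right) = \left(-31 + \frac{335}{14}\right) + \left(-831 + 884\right) = - \frac{99}{14} + 53 = \frac{643}{14}$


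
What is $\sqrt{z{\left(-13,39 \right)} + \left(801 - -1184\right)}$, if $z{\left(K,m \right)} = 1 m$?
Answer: $2 \sqrt{506} \approx 44.989$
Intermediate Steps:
$z{\left(K,m \right)} = m$
$\sqrt{z{\left(-13,39 \right)} + \left(801 - -1184\right)} = \sqrt{39 + \left(801 - -1184\right)} = \sqrt{39 + \left(801 + 1184\right)} = \sqrt{39 + 1985} = \sqrt{2024} = 2 \sqrt{506}$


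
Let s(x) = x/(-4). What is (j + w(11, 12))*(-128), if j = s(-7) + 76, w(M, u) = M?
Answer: -11360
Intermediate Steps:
s(x) = -x/4 (s(x) = x*(-1/4) = -x/4)
j = 311/4 (j = -1/4*(-7) + 76 = 7/4 + 76 = 311/4 ≈ 77.750)
(j + w(11, 12))*(-128) = (311/4 + 11)*(-128) = (355/4)*(-128) = -11360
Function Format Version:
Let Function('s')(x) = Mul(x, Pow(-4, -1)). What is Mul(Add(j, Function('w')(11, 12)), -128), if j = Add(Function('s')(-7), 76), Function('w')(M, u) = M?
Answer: -11360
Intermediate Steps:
Function('s')(x) = Mul(Rational(-1, 4), x) (Function('s')(x) = Mul(x, Rational(-1, 4)) = Mul(Rational(-1, 4), x))
j = Rational(311, 4) (j = Add(Mul(Rational(-1, 4), -7), 76) = Add(Rational(7, 4), 76) = Rational(311, 4) ≈ 77.750)
Mul(Add(j, Function('w')(11, 12)), -128) = Mul(Add(Rational(311, 4), 11), -128) = Mul(Rational(355, 4), -128) = -11360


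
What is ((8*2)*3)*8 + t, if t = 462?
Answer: 846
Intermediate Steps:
((8*2)*3)*8 + t = ((8*2)*3)*8 + 462 = (16*3)*8 + 462 = 48*8 + 462 = 384 + 462 = 846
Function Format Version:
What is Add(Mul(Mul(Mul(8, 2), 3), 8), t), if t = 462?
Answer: 846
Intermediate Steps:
Add(Mul(Mul(Mul(8, 2), 3), 8), t) = Add(Mul(Mul(Mul(8, 2), 3), 8), 462) = Add(Mul(Mul(16, 3), 8), 462) = Add(Mul(48, 8), 462) = Add(384, 462) = 846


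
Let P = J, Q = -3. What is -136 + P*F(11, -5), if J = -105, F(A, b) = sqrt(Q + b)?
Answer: -136 - 210*I*sqrt(2) ≈ -136.0 - 296.98*I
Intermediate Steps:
F(A, b) = sqrt(-3 + b)
P = -105
-136 + P*F(11, -5) = -136 - 105*sqrt(-3 - 5) = -136 - 210*I*sqrt(2)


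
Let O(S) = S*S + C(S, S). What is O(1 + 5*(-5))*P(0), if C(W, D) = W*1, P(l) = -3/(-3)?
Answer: 552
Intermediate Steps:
P(l) = 1 (P(l) = -3*(-⅓) = 1)
C(W, D) = W
O(S) = S + S² (O(S) = S*S + S = S² + S = S + S²)
O(1 + 5*(-5))*P(0) = ((1 + 5*(-5))*(1 + (1 + 5*(-5))))*1 = ((1 - 25)*(1 + (1 - 25)))*1 = -24*(1 - 24)*1 = -24*(-23)*1 = 552*1 = 552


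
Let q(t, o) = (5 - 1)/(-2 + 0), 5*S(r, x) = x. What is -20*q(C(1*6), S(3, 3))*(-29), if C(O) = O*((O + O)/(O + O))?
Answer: -1160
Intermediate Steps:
S(r, x) = x/5
C(O) = O (C(O) = O*((2*O)/((2*O))) = O*((2*O)*(1/(2*O))) = O*1 = O)
q(t, o) = -2 (q(t, o) = 4/(-2) = 4*(-½) = -2)
-20*q(C(1*6), S(3, 3))*(-29) = -20*(-2)*(-29) = 40*(-29) = -1160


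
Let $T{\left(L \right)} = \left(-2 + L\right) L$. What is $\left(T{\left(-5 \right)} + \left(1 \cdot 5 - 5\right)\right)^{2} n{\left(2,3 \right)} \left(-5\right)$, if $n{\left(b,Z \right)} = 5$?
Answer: $-30625$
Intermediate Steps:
$T{\left(L \right)} = L \left(-2 + L\right)$
$\left(T{\left(-5 \right)} + \left(1 \cdot 5 - 5\right)\right)^{2} n{\left(2,3 \right)} \left(-5\right) = \left(- 5 \left(-2 - 5\right) + \left(1 \cdot 5 - 5\right)\right)^{2} \cdot 5 \left(-5\right) = \left(\left(-5\right) \left(-7\right) + \left(5 - 5\right)\right)^{2} \cdot 5 \left(-5\right) = \left(35 + 0\right)^{2} \cdot 5 \left(-5\right) = 35^{2} \cdot 5 \left(-5\right) = 1225 \cdot 5 \left(-5\right) = 6125 \left(-5\right) = -30625$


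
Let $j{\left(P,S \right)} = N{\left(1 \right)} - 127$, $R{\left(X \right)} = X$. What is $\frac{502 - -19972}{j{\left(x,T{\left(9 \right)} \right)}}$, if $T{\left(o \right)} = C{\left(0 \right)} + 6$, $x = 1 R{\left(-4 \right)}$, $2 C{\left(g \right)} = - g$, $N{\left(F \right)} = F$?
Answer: $- \frac{10237}{63} \approx -162.49$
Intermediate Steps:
$C{\left(g \right)} = - \frac{g}{2}$ ($C{\left(g \right)} = \frac{\left(-1\right) g}{2} = - \frac{g}{2}$)
$x = -4$ ($x = 1 \left(-4\right) = -4$)
$T{\left(o \right)} = 6$ ($T{\left(o \right)} = \left(- \frac{1}{2}\right) 0 + 6 = 0 + 6 = 6$)
$j{\left(P,S \right)} = -126$ ($j{\left(P,S \right)} = 1 - 127 = -126$)
$\frac{502 - -19972}{j{\left(x,T{\left(9 \right)} \right)}} = \frac{502 - -19972}{-126} = \left(502 + 19972\right) \left(- \frac{1}{126}\right) = 20474 \left(- \frac{1}{126}\right) = - \frac{10237}{63}$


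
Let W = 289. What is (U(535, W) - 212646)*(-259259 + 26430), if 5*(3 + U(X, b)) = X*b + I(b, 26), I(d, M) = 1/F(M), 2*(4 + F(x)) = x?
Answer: 1903998495601/45 ≈ 4.2311e+10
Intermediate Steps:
F(x) = -4 + x/2
I(d, M) = 1/(-4 + M/2)
U(X, b) = -134/45 + X*b/5 (U(X, b) = -3 + (X*b + 2/(-8 + 26))/5 = -3 + (X*b + 2/18)/5 = -3 + (X*b + 2*(1/18))/5 = -3 + (X*b + ⅑)/5 = -3 + (⅑ + X*b)/5 = -3 + (1/45 + X*b/5) = -134/45 + X*b/5)
(U(535, W) - 212646)*(-259259 + 26430) = ((-134/45 + (⅕)*535*289) - 212646)*(-259259 + 26430) = ((-134/45 + 30923) - 212646)*(-232829) = (1391401/45 - 212646)*(-232829) = -8177669/45*(-232829) = 1903998495601/45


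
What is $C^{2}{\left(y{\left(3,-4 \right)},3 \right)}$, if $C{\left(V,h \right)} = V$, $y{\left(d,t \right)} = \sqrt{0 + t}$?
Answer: $-4$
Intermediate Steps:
$y{\left(d,t \right)} = \sqrt{t}$
$C^{2}{\left(y{\left(3,-4 \right)},3 \right)} = \left(\sqrt{-4}\right)^{2} = \left(2 i\right)^{2} = -4$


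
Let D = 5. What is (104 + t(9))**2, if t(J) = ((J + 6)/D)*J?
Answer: 17161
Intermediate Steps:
t(J) = J*(6/5 + J/5) (t(J) = ((J + 6)/5)*J = ((6 + J)*(1/5))*J = (6/5 + J/5)*J = J*(6/5 + J/5))
(104 + t(9))**2 = (104 + (1/5)*9*(6 + 9))**2 = (104 + (1/5)*9*15)**2 = (104 + 27)**2 = 131**2 = 17161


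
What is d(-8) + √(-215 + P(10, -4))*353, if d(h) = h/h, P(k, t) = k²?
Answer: 1 + 353*I*√115 ≈ 1.0 + 3785.5*I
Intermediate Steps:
d(h) = 1
d(-8) + √(-215 + P(10, -4))*353 = 1 + √(-215 + 10²)*353 = 1 + √(-215 + 100)*353 = 1 + √(-115)*353 = 1 + (I*√115)*353 = 1 + 353*I*√115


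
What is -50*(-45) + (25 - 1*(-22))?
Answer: 2297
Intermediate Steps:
-50*(-45) + (25 - 1*(-22)) = 2250 + (25 + 22) = 2250 + 47 = 2297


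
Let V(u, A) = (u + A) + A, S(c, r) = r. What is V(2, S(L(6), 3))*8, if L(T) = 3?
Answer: 64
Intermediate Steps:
V(u, A) = u + 2*A (V(u, A) = (A + u) + A = u + 2*A)
V(2, S(L(6), 3))*8 = (2 + 2*3)*8 = (2 + 6)*8 = 8*8 = 64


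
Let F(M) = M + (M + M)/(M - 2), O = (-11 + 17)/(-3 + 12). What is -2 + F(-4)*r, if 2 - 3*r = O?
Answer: -86/27 ≈ -3.1852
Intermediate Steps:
O = ⅔ (O = 6/9 = 6*(⅑) = ⅔ ≈ 0.66667)
r = 4/9 (r = ⅔ - ⅓*⅔ = ⅔ - 2/9 = 4/9 ≈ 0.44444)
F(M) = M + 2*M/(-2 + M) (F(M) = M + (2*M)/(-2 + M) = M + 2*M/(-2 + M))
-2 + F(-4)*r = -2 + ((-4)²/(-2 - 4))*(4/9) = -2 + (16/(-6))*(4/9) = -2 + (16*(-⅙))*(4/9) = -2 - 8/3*4/9 = -2 - 32/27 = -86/27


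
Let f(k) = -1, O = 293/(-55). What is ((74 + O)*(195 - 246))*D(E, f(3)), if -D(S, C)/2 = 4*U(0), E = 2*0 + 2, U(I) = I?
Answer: 0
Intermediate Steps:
O = -293/55 (O = 293*(-1/55) = -293/55 ≈ -5.3273)
E = 2 (E = 0 + 2 = 2)
D(S, C) = 0 (D(S, C) = -8*0 = -2*0 = 0)
((74 + O)*(195 - 246))*D(E, f(3)) = ((74 - 293/55)*(195 - 246))*0 = ((3777/55)*(-51))*0 = -192627/55*0 = 0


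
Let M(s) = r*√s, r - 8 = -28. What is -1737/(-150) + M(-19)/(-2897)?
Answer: 579/50 + 20*I*√19/2897 ≈ 11.58 + 0.030093*I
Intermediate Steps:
r = -20 (r = 8 - 28 = -20)
M(s) = -20*√s
-1737/(-150) + M(-19)/(-2897) = -1737/(-150) - 20*I*√19/(-2897) = -1737*(-1/150) - 20*I*√19*(-1/2897) = 579/50 - 20*I*√19*(-1/2897) = 579/50 + 20*I*√19/2897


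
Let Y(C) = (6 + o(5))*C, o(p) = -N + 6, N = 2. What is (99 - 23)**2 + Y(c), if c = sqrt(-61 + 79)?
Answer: 5776 + 30*sqrt(2) ≈ 5818.4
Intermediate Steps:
o(p) = 4 (o(p) = -1*2 + 6 = -2 + 6 = 4)
c = 3*sqrt(2) (c = sqrt(18) = 3*sqrt(2) ≈ 4.2426)
Y(C) = 10*C (Y(C) = (6 + 4)*C = 10*C)
(99 - 23)**2 + Y(c) = (99 - 23)**2 + 10*(3*sqrt(2)) = 76**2 + 30*sqrt(2) = 5776 + 30*sqrt(2)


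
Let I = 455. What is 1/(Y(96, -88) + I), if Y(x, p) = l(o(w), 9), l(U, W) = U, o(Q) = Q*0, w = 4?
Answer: 1/455 ≈ 0.0021978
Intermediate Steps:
o(Q) = 0
Y(x, p) = 0
1/(Y(96, -88) + I) = 1/(0 + 455) = 1/455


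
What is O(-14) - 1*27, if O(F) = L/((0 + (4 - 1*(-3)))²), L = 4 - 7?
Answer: -1326/49 ≈ -27.061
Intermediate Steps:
L = -3
O(F) = -3/49 (O(F) = -3/(0 + (4 - 1*(-3)))² = -3/(0 + (4 + 3))² = -3/(0 + 7)² = -3/(7²) = -3/49)
O(-14) - 1*27 = -3/49 - 1*27 = -3/49 - 27 = -1326/49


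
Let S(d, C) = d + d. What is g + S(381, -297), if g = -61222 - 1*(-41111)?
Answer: -19349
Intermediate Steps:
S(d, C) = 2*d
g = -20111 (g = -61222 + 41111 = -20111)
g + S(381, -297) = -20111 + 2*381 = -20111 + 762 = -19349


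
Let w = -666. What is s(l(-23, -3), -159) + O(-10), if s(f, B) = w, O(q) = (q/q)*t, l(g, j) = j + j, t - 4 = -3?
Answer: -665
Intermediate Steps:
t = 1 (t = 4 - 3 = 1)
l(g, j) = 2*j
O(q) = 1 (O(q) = (q/q)*1 = 1*1 = 1)
s(f, B) = -666
s(l(-23, -3), -159) + O(-10) = -666 + 1 = -665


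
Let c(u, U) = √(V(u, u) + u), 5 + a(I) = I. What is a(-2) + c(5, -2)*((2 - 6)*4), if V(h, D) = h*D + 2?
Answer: -7 - 64*√2 ≈ -97.510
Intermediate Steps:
a(I) = -5 + I
V(h, D) = 2 + D*h (V(h, D) = D*h + 2 = 2 + D*h)
c(u, U) = √(2 + u + u²) (c(u, U) = √((2 + u*u) + u) = √((2 + u²) + u) = √(2 + u + u²))
a(-2) + c(5, -2)*((2 - 6)*4) = (-5 - 2) + √(2 + 5 + 5²)*((2 - 6)*4) = -7 + √(2 + 5 + 25)*(-4*4) = -7 + √32*(-16) = -7 + (4*√2)*(-16) = -7 - 64*√2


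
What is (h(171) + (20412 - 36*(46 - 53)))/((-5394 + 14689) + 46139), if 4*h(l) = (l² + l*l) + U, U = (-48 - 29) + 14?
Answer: 47025/73912 ≈ 0.63623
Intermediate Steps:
U = -63 (U = -77 + 14 = -63)
h(l) = -63/4 + l²/2 (h(l) = ((l² + l*l) - 63)/4 = ((l² + l²) - 63)/4 = (2*l² - 63)/4 = (-63 + 2*l²)/4 = -63/4 + l²/2)
(h(171) + (20412 - 36*(46 - 53)))/((-5394 + 14689) + 46139) = ((-63/4 + (½)*171²) + (20412 - 36*(46 - 53)))/((-5394 + 14689) + 46139) = ((-63/4 + (½)*29241) + (20412 - 36*(-7)))/(9295 + 46139) = ((-63/4 + 29241/2) + (20412 - 1*(-252)))/55434 = (58419/4 + (20412 + 252))*(1/55434) = (58419/4 + 20664)*(1/55434) = (141075/4)*(1/55434) = 47025/73912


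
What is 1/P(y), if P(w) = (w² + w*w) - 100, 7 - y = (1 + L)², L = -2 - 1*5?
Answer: 1/1582 ≈ 0.00063211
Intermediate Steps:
L = -7 (L = -2 - 5 = -7)
y = -29 (y = 7 - (1 - 7)² = 7 - 1*(-6)² = 7 - 1*36 = 7 - 36 = -29)
P(w) = -100 + 2*w² (P(w) = (w² + w²) - 100 = 2*w² - 100 = -100 + 2*w²)
1/P(y) = 1/(-100 + 2*(-29)²) = 1/(-100 + 2*841) = 1/(-100 + 1682) = 1/1582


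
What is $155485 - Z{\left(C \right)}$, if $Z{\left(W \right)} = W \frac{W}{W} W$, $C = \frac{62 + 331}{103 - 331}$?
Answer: $\frac{898064199}{5776} \approx 1.5548 \cdot 10^{5}$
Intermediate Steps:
$C = - \frac{131}{76}$ ($C = \frac{393}{-228} = 393 \left(- \frac{1}{228}\right) = - \frac{131}{76} \approx -1.7237$)
$Z{\left(W \right)} = W^{2}$ ($Z{\left(W \right)} = W 1 W = W W = W^{2}$)
$155485 - Z{\left(C \right)} = 155485 - \left(- \frac{131}{76}\right)^{2} = 155485 - \frac{17161}{5776} = \frac{898064199}{5776}$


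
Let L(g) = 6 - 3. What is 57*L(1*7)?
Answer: 171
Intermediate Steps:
L(g) = 3
57*L(1*7) = 57*3 = 171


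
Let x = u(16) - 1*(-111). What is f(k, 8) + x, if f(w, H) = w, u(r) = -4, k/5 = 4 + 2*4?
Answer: 167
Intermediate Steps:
k = 60 (k = 5*(4 + 2*4) = 5*(4 + 8) = 5*12 = 60)
x = 107 (x = -4 - 1*(-111) = -4 + 111 = 107)
f(k, 8) + x = 60 + 107 = 167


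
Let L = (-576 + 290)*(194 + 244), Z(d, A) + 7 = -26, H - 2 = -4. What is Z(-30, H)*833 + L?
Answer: -152757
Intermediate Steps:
H = -2 (H = 2 - 4 = -2)
Z(d, A) = -33 (Z(d, A) = -7 - 26 = -33)
L = -125268 (L = -286*438 = -125268)
Z(-30, H)*833 + L = -33*833 - 125268 = -27489 - 125268 = -152757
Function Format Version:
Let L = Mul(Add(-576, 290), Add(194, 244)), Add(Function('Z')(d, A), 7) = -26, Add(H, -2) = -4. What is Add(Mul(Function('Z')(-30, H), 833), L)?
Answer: -152757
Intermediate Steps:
H = -2 (H = Add(2, -4) = -2)
Function('Z')(d, A) = -33 (Function('Z')(d, A) = Add(-7, -26) = -33)
L = -125268 (L = Mul(-286, 438) = -125268)
Add(Mul(Function('Z')(-30, H), 833), L) = Add(Mul(-33, 833), -125268) = Add(-27489, -125268) = -152757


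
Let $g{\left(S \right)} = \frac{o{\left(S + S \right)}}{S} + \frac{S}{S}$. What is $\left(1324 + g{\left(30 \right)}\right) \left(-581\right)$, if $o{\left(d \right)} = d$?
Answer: $-770987$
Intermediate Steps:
$g{\left(S \right)} = 3$ ($g{\left(S \right)} = \frac{S + S}{S} + \frac{S}{S} = \frac{2 S}{S} + 1 = 2 + 1 = 3$)
$\left(1324 + g{\left(30 \right)}\right) \left(-581\right) = \left(1324 + 3\right) \left(-581\right) = 1327 \left(-581\right) = -770987$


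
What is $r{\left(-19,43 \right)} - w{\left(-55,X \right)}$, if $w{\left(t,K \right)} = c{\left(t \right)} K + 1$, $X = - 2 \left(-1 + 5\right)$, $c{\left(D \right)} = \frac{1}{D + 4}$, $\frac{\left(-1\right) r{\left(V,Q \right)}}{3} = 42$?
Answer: $- \frac{6485}{51} \approx -127.16$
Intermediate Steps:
$r{\left(V,Q \right)} = -126$ ($r{\left(V,Q \right)} = \left(-3\right) 42 = -126$)
$c{\left(D \right)} = \frac{1}{4 + D}$
$X = -8$ ($X = \left(-2\right) 4 = -8$)
$w{\left(t,K \right)} = 1 + \frac{K}{4 + t}$ ($w{\left(t,K \right)} = \frac{K}{4 + t} + 1 = 1 + \frac{K}{4 + t}$)
$r{\left(-19,43 \right)} - w{\left(-55,X \right)} = -126 - \frac{4 - 8 - 55}{4 - 55} = -126 - \frac{1}{-51} \left(-59\right) = -126 - \left(- \frac{1}{51}\right) \left(-59\right) = -126 - \frac{59}{51} = - \frac{6485}{51}$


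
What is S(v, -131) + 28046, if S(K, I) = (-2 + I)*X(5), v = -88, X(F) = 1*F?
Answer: 27381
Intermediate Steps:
X(F) = F
S(K, I) = -10 + 5*I (S(K, I) = (-2 + I)*5 = -10 + 5*I)
S(v, -131) + 28046 = (-10 + 5*(-131)) + 28046 = (-10 - 655) + 28046 = -665 + 28046 = 27381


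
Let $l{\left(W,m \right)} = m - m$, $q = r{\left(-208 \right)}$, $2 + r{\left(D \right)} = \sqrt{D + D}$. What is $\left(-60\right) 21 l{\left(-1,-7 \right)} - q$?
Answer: $2 - 4 i \sqrt{26} \approx 2.0 - 20.396 i$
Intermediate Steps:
$r{\left(D \right)} = -2 + \sqrt{2} \sqrt{D}$ ($r{\left(D \right)} = -2 + \sqrt{D + D} = -2 + \sqrt{2 D} = -2 + \sqrt{2} \sqrt{D}$)
$q = -2 + 4 i \sqrt{26}$ ($q = -2 + \sqrt{2} \sqrt{-208} = -2 + \sqrt{2} \cdot 4 i \sqrt{13} = -2 + 4 i \sqrt{26} \approx -2.0 + 20.396 i$)
$l{\left(W,m \right)} = 0$
$\left(-60\right) 21 l{\left(-1,-7 \right)} - q = \left(-60\right) 21 \cdot 0 - \left(-2 + 4 i \sqrt{26}\right) = \left(-1260\right) 0 + \left(2 - 4 i \sqrt{26}\right) = 0 + \left(2 - 4 i \sqrt{26}\right) = 2 - 4 i \sqrt{26}$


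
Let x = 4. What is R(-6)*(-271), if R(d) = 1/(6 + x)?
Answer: -271/10 ≈ -27.100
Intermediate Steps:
R(d) = 1/10 (R(d) = 1/(6 + 4) = 1/10)
R(-6)*(-271) = (1/10)*(-271) = -271/10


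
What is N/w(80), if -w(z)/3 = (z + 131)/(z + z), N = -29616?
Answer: 1579520/211 ≈ 7485.9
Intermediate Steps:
w(z) = -3*(131 + z)/(2*z) (w(z) = -3*(z + 131)/(z + z) = -3*(131 + z)/(2*z))
N/w(80) = -29616*160/(3*(-131 - 1*80)) = -29616*160/(3*(-131 - 80)) = -29616/((3/2)*(1/80)*(-211)) = -29616/(-633/160) = -29616*(-160/633) = 1579520/211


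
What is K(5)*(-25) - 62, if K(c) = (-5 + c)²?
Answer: -62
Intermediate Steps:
K(5)*(-25) - 62 = (-5 + 5)²*(-25) - 62 = 0²*(-25) - 62 = 0*(-25) - 62 = 0 - 62 = -62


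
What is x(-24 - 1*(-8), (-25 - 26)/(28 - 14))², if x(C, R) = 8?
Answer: 64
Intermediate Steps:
x(-24 - 1*(-8), (-25 - 26)/(28 - 14))² = 8² = 64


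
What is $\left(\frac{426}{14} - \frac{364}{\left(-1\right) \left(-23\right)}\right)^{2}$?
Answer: $\frac{5527201}{25921} \approx 213.23$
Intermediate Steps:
$\left(\frac{426}{14} - \frac{364}{\left(-1\right) \left(-23\right)}\right)^{2} = \left(426 \cdot \frac{1}{14} - \frac{364}{23}\right)^{2} = \left(\frac{213}{7} - \frac{364}{23}\right)^{2} = \left(\frac{2351}{161}\right)^{2} = \frac{5527201}{25921}$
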